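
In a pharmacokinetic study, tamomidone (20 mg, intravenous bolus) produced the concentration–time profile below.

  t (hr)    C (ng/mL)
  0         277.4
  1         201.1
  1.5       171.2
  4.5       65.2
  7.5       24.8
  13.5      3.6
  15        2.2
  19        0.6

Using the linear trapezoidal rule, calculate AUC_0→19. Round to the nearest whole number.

AUC = 917 ng/mL·hr

Trapezoidal AUC_0→19:
  [0→1]: (277.4+201.1)/2 × 1 = 239.25
  [1→1.5]: (201.1+171.2)/2 × 0.5 = 93.075
  [1.5→4.5]: (171.2+65.2)/2 × 3 = 354.6
  [4.5→7.5]: (65.2+24.8)/2 × 3 = 135.0
  [7.5→13.5]: (24.8+3.6)/2 × 6 = 85.2
  [13.5→15]: (3.6+2.2)/2 × 1.5 = 4.35
  [15→19]: (2.2+0.6)/2 × 4 = 5.6
  Sum = 917.075 ng/mL·hr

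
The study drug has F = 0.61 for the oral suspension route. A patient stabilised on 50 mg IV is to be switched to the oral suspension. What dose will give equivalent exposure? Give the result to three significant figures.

D_oral = 82.0 mg

For equal systemic exposure: F × D_ev = D_iv
D_ev = D_iv / F = 50 / 0.61 = 81.9672 mg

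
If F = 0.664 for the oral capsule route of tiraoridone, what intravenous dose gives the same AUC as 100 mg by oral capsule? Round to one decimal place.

D_iv = 66.4 mg

Systemic exposure from an extravascular dose = F × D_ev, so the equivalent IV dose is F × D_ev.
D_iv = F × D_ev = 0.664 × 100 = 66.4 mg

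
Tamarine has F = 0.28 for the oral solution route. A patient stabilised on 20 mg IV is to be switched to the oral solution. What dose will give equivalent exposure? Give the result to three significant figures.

D_oral = 71.4 mg

For equal systemic exposure: F × D_ev = D_iv
D_ev = D_iv / F = 20 / 0.28 = 71.4286 mg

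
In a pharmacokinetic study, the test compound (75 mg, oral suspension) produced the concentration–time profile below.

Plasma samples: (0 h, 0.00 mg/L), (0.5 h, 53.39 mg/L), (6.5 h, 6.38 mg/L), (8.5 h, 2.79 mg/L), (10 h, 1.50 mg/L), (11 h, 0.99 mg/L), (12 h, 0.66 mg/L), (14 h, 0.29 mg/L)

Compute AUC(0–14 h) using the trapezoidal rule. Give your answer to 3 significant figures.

Trapezoidal AUC_0→14:
  [0→0.5]: (0.00+53.39)/2 × 0.5 = 13.3475
  [0.5→6.5]: (53.39+6.38)/2 × 6 = 179.31
  [6.5→8.5]: (6.38+2.79)/2 × 2 = 9.17
  [8.5→10]: (2.79+1.50)/2 × 1.5 = 3.2175
  [10→11]: (1.50+0.99)/2 × 1 = 1.245
  [11→12]: (0.99+0.66)/2 × 1 = 0.825
  [12→14]: (0.66+0.29)/2 × 2 = 0.95
  Sum = 208.065 mg/L·h

AUC = 208 mg/L·h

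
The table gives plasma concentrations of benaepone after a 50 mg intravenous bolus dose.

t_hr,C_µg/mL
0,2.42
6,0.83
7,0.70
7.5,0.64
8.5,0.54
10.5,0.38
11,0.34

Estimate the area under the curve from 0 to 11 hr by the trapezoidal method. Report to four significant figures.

AUC = 12.54 µg/mL·hr

Trapezoidal AUC_0→11:
  [0→6]: (2.42+0.83)/2 × 6 = 9.75
  [6→7]: (0.83+0.70)/2 × 1 = 0.765
  [7→7.5]: (0.70+0.64)/2 × 0.5 = 0.335
  [7.5→8.5]: (0.64+0.54)/2 × 1 = 0.59
  [8.5→10.5]: (0.54+0.38)/2 × 2 = 0.92
  [10.5→11]: (0.38+0.34)/2 × 0.5 = 0.18
  Sum = 12.54 µg/mL·hr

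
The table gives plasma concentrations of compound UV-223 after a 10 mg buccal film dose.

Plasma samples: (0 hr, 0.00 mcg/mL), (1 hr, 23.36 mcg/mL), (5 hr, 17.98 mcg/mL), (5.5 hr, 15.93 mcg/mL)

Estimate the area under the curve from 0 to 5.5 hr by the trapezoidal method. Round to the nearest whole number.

Trapezoidal AUC_0→5.5:
  [0→1]: (0.00+23.36)/2 × 1 = 11.68
  [1→5]: (23.36+17.98)/2 × 4 = 82.68
  [5→5.5]: (17.98+15.93)/2 × 0.5 = 8.4775
  Sum = 102.8375 mcg/mL·hr

AUC = 103 mcg/mL·hr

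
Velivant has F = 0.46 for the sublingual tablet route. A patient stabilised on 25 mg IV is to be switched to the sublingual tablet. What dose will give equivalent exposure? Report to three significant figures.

For equal systemic exposure: F × D_ev = D_iv
D_ev = D_iv / F = 25 / 0.46 = 54.3478 mg

D_sublingual = 54.3 mg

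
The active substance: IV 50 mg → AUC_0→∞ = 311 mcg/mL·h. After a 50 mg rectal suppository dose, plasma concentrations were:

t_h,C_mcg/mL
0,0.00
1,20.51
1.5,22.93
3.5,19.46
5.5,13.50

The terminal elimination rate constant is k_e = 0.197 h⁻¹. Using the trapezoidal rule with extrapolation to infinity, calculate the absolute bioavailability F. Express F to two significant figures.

F = 0.53

Trapezoidal AUC_0→5.5 (rectal suppository):
  [0→1]: (0.00+20.51)/2 × 1 = 10.255
  [1→1.5]: (20.51+22.93)/2 × 0.5 = 10.86
  [1.5→3.5]: (22.93+19.46)/2 × 2 = 42.39
  [3.5→5.5]: (19.46+13.50)/2 × 2 = 32.96
  Sum = 96.465 mcg/mL·h
Tail: C_last/k_e = 13.50/0.197 = 68.528
AUC_0→∞ (rectal suppository) = 96.465 + 68.528 = 164.993 mcg/mL·h
F = (AUC_ev/D_ev)/(AUC_iv/D_iv) = (164.993/50)/(311/50) = 3.29986/6.22 = 0.5305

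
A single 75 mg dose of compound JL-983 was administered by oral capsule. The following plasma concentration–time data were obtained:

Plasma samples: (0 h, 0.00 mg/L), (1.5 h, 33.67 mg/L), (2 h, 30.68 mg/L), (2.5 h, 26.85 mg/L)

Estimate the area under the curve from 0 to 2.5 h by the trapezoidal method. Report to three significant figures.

Trapezoidal AUC_0→2.5:
  [0→1.5]: (0.00+33.67)/2 × 1.5 = 25.2525
  [1.5→2]: (33.67+30.68)/2 × 0.5 = 16.0875
  [2→2.5]: (30.68+26.85)/2 × 0.5 = 14.3825
  Sum = 55.7225 mg/L·h

AUC = 55.7 mg/L·h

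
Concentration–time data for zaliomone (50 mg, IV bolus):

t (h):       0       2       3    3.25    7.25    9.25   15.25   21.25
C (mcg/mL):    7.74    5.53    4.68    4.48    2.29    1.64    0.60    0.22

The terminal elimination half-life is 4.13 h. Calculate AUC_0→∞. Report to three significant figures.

AUC = 47.5 mcg/mL·h

Trapezoidal AUC_0→21.25:
  [0→2]: (7.74+5.53)/2 × 2 = 13.27
  [2→3]: (5.53+4.68)/2 × 1 = 5.105
  [3→3.25]: (4.68+4.48)/2 × 0.25 = 1.145
  [3.25→7.25]: (4.48+2.29)/2 × 4 = 13.54
  [7.25→9.25]: (2.29+1.64)/2 × 2 = 3.93
  [9.25→15.25]: (1.64+0.60)/2 × 6 = 6.72
  [15.25→21.25]: (0.60+0.22)/2 × 6 = 2.46
  Sum = 46.17 mcg/mL·h
k_e = ln2 / t½ = 0.693147 / 4.13 = 0.1678 h^-1
Extrapolated tail: C_last / k_e = 0.22 / 0.1678 = 1.311
AUC_0→∞ = 46.17 + 1.311 = 47.481 mcg/mL·h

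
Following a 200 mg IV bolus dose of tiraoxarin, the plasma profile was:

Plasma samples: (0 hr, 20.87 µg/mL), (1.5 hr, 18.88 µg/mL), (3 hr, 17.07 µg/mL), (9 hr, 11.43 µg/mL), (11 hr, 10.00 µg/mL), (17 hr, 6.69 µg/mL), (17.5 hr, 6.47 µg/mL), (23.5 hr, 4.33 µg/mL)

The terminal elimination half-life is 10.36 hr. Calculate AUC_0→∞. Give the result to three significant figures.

AUC = 314 µg/mL·hr

Trapezoidal AUC_0→23.5:
  [0→1.5]: (20.87+18.88)/2 × 1.5 = 29.8125
  [1.5→3]: (18.88+17.07)/2 × 1.5 = 26.9625
  [3→9]: (17.07+11.43)/2 × 6 = 85.5
  [9→11]: (11.43+10.00)/2 × 2 = 21.43
  [11→17]: (10.00+6.69)/2 × 6 = 50.07
  [17→17.5]: (6.69+6.47)/2 × 0.5 = 3.29
  [17.5→23.5]: (6.47+4.33)/2 × 6 = 32.4
  Sum = 249.465 µg/mL·hr
k_e = ln2 / t½ = 0.693147 / 10.36 = 0.0669 hr^-1
Extrapolated tail: C_last / k_e = 4.33 / 0.0669 = 64.723
AUC_0→∞ = 249.465 + 64.723 = 314.188 µg/mL·hr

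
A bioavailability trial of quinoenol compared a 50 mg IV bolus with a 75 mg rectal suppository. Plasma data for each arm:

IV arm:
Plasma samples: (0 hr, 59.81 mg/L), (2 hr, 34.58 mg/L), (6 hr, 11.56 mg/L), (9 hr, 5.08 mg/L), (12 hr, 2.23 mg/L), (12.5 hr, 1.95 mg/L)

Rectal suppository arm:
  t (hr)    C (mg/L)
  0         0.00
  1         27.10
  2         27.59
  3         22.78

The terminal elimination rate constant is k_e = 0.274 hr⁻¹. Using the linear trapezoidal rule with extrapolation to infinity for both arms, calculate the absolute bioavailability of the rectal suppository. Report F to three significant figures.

F = 0.431

Trapezoidal AUC_0→12.5 (IV):
  [0→2]: (59.81+34.58)/2 × 2 = 94.39
  [2→6]: (34.58+11.56)/2 × 4 = 92.28
  [6→9]: (11.56+5.08)/2 × 3 = 24.96
  [9→12]: (5.08+2.23)/2 × 3 = 10.965
  [12→12.5]: (2.23+1.95)/2 × 0.5 = 1.045
  Sum = 223.64 mg/L·hr
IV tail: 1.95/0.274 = 7.117; AUC_iv,0→∞ = 223.64 + 7.117 = 230.757 mg/L·hr
Trapezoidal AUC_0→3 (rectal suppository):
  [0→1]: (0.00+27.10)/2 × 1 = 13.55
  [1→2]: (27.10+27.59)/2 × 1 = 27.345
  [2→3]: (27.59+22.78)/2 × 1 = 25.185
  Sum = 66.08 mg/L·hr
rectal suppository tail: 22.78/0.274 = 83.139; AUC_ev,0→∞ = 66.08 + 83.139 = 149.219 mg/L·hr
F = (AUC_ev/D_ev)/(AUC_iv/D_iv) = (149.219/75)/(230.757/50) = 1.98959/4.61514 = 0.4311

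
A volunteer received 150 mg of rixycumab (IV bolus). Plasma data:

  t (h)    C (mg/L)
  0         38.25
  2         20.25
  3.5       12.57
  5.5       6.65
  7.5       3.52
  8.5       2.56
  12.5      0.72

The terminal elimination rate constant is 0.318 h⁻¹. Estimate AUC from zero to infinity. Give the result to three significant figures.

AUC = 124 mg/L·h

Trapezoidal AUC_0→12.5:
  [0→2]: (38.25+20.25)/2 × 2 = 58.5
  [2→3.5]: (20.25+12.57)/2 × 1.5 = 24.615
  [3.5→5.5]: (12.57+6.65)/2 × 2 = 19.22
  [5.5→7.5]: (6.65+3.52)/2 × 2 = 10.17
  [7.5→8.5]: (3.52+2.56)/2 × 1 = 3.04
  [8.5→12.5]: (2.56+0.72)/2 × 4 = 6.56
  Sum = 122.105 mg/L·h
Extrapolated tail: C_last / k_e = 0.72 / 0.318 = 2.264
AUC_0→∞ = 122.105 + 2.264 = 124.369 mg/L·h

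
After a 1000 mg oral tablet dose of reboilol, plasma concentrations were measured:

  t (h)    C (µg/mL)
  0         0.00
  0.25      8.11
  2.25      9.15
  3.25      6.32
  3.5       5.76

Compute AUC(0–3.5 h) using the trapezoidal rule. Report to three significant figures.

AUC = 27.5 µg/mL·h

Trapezoidal AUC_0→3.5:
  [0→0.25]: (0.00+8.11)/2 × 0.25 = 1.01375
  [0.25→2.25]: (8.11+9.15)/2 × 2 = 17.26
  [2.25→3.25]: (9.15+6.32)/2 × 1 = 7.735
  [3.25→3.5]: (6.32+5.76)/2 × 0.25 = 1.51
  Sum = 27.51875 µg/mL·h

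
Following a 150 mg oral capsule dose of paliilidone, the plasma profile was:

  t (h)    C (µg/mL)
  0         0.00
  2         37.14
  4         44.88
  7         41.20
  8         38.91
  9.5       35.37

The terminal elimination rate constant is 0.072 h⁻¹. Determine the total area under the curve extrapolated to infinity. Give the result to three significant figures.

AUC = 835 µg/mL·h

Trapezoidal AUC_0→9.5:
  [0→2]: (0.00+37.14)/2 × 2 = 37.14
  [2→4]: (37.14+44.88)/2 × 2 = 82.02
  [4→7]: (44.88+41.20)/2 × 3 = 129.12
  [7→8]: (41.20+38.91)/2 × 1 = 40.055
  [8→9.5]: (38.91+35.37)/2 × 1.5 = 55.71
  Sum = 344.045 µg/mL·h
Extrapolated tail: C_last / k_e = 35.37 / 0.072 = 491.250
AUC_0→∞ = 344.045 + 491.250 = 835.295 µg/mL·h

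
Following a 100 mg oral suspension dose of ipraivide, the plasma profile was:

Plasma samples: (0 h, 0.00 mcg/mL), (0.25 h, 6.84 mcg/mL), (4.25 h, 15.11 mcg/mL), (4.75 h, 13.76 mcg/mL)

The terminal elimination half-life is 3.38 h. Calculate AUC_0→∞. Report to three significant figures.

Trapezoidal AUC_0→4.75:
  [0→0.25]: (0.00+6.84)/2 × 0.25 = 0.855
  [0.25→4.25]: (6.84+15.11)/2 × 4 = 43.9
  [4.25→4.75]: (15.11+13.76)/2 × 0.5 = 7.2175
  Sum = 51.9725 mcg/mL·h
k_e = ln2 / t½ = 0.693147 / 3.38 = 0.2051 h^-1
Extrapolated tail: C_last / k_e = 13.76 / 0.2051 = 67.089
AUC_0→∞ = 51.9725 + 67.089 = 119.0615 mcg/mL·h

AUC = 119 mcg/mL·h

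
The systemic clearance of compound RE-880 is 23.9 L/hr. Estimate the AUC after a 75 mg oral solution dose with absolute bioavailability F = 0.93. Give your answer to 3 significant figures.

AUC = 2.92 mg/L·hr

AUC_0→∞ = F × Dose / CL
        = 0.93 × 75 / 23.9 = 2.91841 mg/L·hr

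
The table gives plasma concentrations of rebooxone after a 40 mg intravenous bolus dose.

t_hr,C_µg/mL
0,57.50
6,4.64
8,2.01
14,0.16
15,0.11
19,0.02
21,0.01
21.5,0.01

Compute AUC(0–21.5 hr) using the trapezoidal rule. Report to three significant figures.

Trapezoidal AUC_0→21.5:
  [0→6]: (57.50+4.64)/2 × 6 = 186.42
  [6→8]: (4.64+2.01)/2 × 2 = 6.65
  [8→14]: (2.01+0.16)/2 × 6 = 6.51
  [14→15]: (0.16+0.11)/2 × 1 = 0.135
  [15→19]: (0.11+0.02)/2 × 4 = 0.26
  [19→21]: (0.02+0.01)/2 × 2 = 0.03
  [21→21.5]: (0.01+0.01)/2 × 0.5 = 0.005
  Sum = 200.01 µg/mL·hr

AUC = 200 µg/mL·hr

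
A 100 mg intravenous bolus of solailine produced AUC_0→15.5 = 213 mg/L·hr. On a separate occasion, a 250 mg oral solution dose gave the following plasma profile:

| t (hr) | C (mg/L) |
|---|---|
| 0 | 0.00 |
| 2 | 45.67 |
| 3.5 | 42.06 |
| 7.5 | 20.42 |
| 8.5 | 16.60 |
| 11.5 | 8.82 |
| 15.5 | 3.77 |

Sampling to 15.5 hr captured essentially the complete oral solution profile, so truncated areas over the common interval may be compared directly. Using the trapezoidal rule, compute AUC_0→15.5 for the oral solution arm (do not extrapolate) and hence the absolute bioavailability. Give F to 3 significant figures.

F = 0.598

Trapezoidal AUC_0→15.5 (oral solution):
  [0→2]: (0.00+45.67)/2 × 2 = 45.67
  [2→3.5]: (45.67+42.06)/2 × 1.5 = 65.7975
  [3.5→7.5]: (42.06+20.42)/2 × 4 = 124.96
  [7.5→8.5]: (20.42+16.60)/2 × 1 = 18.51
  [8.5→11.5]: (16.60+8.82)/2 × 3 = 38.13
  [11.5→15.5]: (8.82+3.77)/2 × 4 = 25.18
  Sum = 318.2475 mg/L·hr
F = (AUC_ev/D_ev)/(AUC_iv/D_iv) = (318.2475/250)/(213/100) = 1.27299/2.13 = 0.5976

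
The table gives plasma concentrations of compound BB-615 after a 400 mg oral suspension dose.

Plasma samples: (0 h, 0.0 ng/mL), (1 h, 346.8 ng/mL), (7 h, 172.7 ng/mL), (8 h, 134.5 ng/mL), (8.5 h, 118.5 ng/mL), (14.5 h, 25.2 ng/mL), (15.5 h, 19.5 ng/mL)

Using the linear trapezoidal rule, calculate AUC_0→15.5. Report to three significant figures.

AUC = 2400 ng/mL·h

Trapezoidal AUC_0→15.5:
  [0→1]: (0.0+346.8)/2 × 1 = 173.4
  [1→7]: (346.8+172.7)/2 × 6 = 1558.5
  [7→8]: (172.7+134.5)/2 × 1 = 153.6
  [8→8.5]: (134.5+118.5)/2 × 0.5 = 63.25
  [8.5→14.5]: (118.5+25.2)/2 × 6 = 431.1
  [14.5→15.5]: (25.2+19.5)/2 × 1 = 22.35
  Sum = 2402.2 ng/mL·h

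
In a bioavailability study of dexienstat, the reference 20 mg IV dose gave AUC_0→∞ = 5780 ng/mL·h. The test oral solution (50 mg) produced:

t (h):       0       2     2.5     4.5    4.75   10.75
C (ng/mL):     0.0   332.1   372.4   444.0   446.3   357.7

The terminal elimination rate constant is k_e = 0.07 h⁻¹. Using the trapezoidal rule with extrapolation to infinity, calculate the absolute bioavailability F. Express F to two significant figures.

F = 0.62

Trapezoidal AUC_0→10.75 (oral solution):
  [0→2]: (0.0+332.1)/2 × 2 = 332.1
  [2→2.5]: (332.1+372.4)/2 × 0.5 = 176.125
  [2.5→4.5]: (372.4+444.0)/2 × 2 = 816.4
  [4.5→4.75]: (444.0+446.3)/2 × 0.25 = 111.2875
  [4.75→10.75]: (446.3+357.7)/2 × 6 = 2412.0
  Sum = 3847.9125 ng/mL·h
Tail: C_last/k_e = 357.7/0.07 = 5110.000
AUC_0→∞ (oral solution) = 3847.9125 + 5110.000 = 8957.9125 ng/mL·h
F = (AUC_ev/D_ev)/(AUC_iv/D_iv) = (8957.9125/50)/(5780/20) = 179.15825/289 = 0.6199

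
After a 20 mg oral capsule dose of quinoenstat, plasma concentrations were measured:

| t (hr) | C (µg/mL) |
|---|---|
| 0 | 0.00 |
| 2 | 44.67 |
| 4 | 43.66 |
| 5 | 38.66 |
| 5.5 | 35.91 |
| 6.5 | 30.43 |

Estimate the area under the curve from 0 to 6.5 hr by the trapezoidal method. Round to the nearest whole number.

Trapezoidal AUC_0→6.5:
  [0→2]: (0.00+44.67)/2 × 2 = 44.67
  [2→4]: (44.67+43.66)/2 × 2 = 88.33
  [4→5]: (43.66+38.66)/2 × 1 = 41.16
  [5→5.5]: (38.66+35.91)/2 × 0.5 = 18.6425
  [5.5→6.5]: (35.91+30.43)/2 × 1 = 33.17
  Sum = 225.9725 µg/mL·hr

AUC = 226 µg/mL·hr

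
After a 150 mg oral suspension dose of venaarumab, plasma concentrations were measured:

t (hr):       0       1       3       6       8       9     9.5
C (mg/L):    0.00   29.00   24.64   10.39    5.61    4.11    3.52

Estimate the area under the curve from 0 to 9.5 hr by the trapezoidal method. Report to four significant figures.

AUC = 143.5 mg/L·hr

Trapezoidal AUC_0→9.5:
  [0→1]: (0.00+29.00)/2 × 1 = 14.5
  [1→3]: (29.00+24.64)/2 × 2 = 53.64
  [3→6]: (24.64+10.39)/2 × 3 = 52.545
  [6→8]: (10.39+5.61)/2 × 2 = 16.0
  [8→9]: (5.61+4.11)/2 × 1 = 4.86
  [9→9.5]: (4.11+3.52)/2 × 0.5 = 1.9075
  Sum = 143.4525 mg/L·hr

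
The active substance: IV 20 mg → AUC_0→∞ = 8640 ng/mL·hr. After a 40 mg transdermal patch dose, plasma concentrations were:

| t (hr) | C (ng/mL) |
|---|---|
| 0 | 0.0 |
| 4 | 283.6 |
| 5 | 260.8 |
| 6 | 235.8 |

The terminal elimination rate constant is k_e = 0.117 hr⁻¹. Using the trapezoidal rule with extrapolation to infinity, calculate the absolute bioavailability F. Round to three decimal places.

Trapezoidal AUC_0→6 (transdermal patch):
  [0→4]: (0.0+283.6)/2 × 4 = 567.2
  [4→5]: (283.6+260.8)/2 × 1 = 272.2
  [5→6]: (260.8+235.8)/2 × 1 = 248.3
  Sum = 1087.7 ng/mL·hr
Tail: C_last/k_e = 235.8/0.117 = 2015.385
AUC_0→∞ (transdermal patch) = 1087.7 + 2015.385 = 3103.085 ng/mL·hr
F = (AUC_ev/D_ev)/(AUC_iv/D_iv) = (3103.085/40)/(8640/20) = 77.577125/432 = 0.1796

F = 0.180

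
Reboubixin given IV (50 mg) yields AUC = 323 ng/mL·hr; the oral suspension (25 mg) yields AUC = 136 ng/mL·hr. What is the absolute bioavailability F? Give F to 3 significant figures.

F = (AUC_ev / D_ev) / (AUC_iv / D_iv)
  = (136/25) / (323/50)
  = 5.44 / 6.46 = 0.8421

F = 0.842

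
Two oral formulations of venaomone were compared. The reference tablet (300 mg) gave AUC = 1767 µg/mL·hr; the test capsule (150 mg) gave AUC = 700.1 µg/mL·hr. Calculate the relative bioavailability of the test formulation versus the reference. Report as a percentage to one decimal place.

F_rel = 79.2%

F_rel = (AUC_test/D_test) / (AUC_ref/D_ref)
      = (700.1/150) / (1767/300)
      = 4.66733 / 5.89 = 0.7924 = 79.24%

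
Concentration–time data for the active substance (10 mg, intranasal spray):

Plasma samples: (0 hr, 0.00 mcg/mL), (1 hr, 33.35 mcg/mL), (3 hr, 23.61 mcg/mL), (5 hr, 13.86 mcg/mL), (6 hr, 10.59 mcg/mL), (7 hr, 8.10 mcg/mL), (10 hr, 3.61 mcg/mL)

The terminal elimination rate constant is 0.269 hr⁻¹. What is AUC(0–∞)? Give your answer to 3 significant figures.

Trapezoidal AUC_0→10:
  [0→1]: (0.00+33.35)/2 × 1 = 16.675
  [1→3]: (33.35+23.61)/2 × 2 = 56.96
  [3→5]: (23.61+13.86)/2 × 2 = 37.47
  [5→6]: (13.86+10.59)/2 × 1 = 12.225
  [6→7]: (10.59+8.10)/2 × 1 = 9.345
  [7→10]: (8.10+3.61)/2 × 3 = 17.565
  Sum = 150.24 mcg/mL·hr
Extrapolated tail: C_last / k_e = 3.61 / 0.269 = 13.420
AUC_0→∞ = 150.24 + 13.420 = 163.66 mcg/mL·hr

AUC = 164 mcg/mL·hr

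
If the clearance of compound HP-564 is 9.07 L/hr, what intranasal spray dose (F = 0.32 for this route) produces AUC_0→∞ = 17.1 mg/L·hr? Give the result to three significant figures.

Dose = 485 mg

Dose = CL × AUC_0→∞ / F
     = 9.07 × 17.1 / 0.32 = 484.678 mg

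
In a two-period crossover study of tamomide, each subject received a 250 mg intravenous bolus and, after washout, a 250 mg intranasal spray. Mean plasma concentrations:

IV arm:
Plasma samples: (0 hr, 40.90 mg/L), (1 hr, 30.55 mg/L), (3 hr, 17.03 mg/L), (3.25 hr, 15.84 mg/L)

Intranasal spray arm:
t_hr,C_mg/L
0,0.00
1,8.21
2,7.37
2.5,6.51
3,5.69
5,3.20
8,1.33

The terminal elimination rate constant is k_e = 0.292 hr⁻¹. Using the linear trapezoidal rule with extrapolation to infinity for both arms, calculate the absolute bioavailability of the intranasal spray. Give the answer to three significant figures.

Trapezoidal AUC_0→3.25 (IV):
  [0→1]: (40.90+30.55)/2 × 1 = 35.725
  [1→3]: (30.55+17.03)/2 × 2 = 47.58
  [3→3.25]: (17.03+15.84)/2 × 0.25 = 4.10875
  Sum = 87.41375 mg/L·hr
IV tail: 15.84/0.292 = 54.247; AUC_iv,0→∞ = 87.41375 + 54.247 = 141.66075 mg/L·hr
Trapezoidal AUC_0→8 (intranasal spray):
  [0→1]: (0.00+8.21)/2 × 1 = 4.105
  [1→2]: (8.21+7.37)/2 × 1 = 7.79
  [2→2.5]: (7.37+6.51)/2 × 0.5 = 3.47
  [2.5→3]: (6.51+5.69)/2 × 0.5 = 3.05
  [3→5]: (5.69+3.20)/2 × 2 = 8.89
  [5→8]: (3.20+1.33)/2 × 3 = 6.795
  Sum = 34.1 mg/L·hr
intranasal spray tail: 1.33/0.292 = 4.555; AUC_ev,0→∞ = 34.1 + 4.555 = 38.655 mg/L·hr
F = (AUC_ev/D_ev)/(AUC_iv/D_iv) = (38.655/250)/(141.66075/250) = 0.15462/0.566643 = 0.2729

F = 0.273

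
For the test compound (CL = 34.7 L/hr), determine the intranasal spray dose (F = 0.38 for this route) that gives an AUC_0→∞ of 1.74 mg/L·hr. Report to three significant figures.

Dose = 159 mg

Dose = CL × AUC_0→∞ / F
     = 34.7 × 1.74 / 0.38 = 158.889 mg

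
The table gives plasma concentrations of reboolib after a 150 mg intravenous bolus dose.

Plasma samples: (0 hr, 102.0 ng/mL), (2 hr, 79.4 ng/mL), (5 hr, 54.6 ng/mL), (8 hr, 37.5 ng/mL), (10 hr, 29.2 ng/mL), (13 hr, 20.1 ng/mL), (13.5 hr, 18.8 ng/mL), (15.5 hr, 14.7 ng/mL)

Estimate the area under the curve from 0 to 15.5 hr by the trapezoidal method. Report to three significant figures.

AUC = 704 ng/mL·hr

Trapezoidal AUC_0→15.5:
  [0→2]: (102.0+79.4)/2 × 2 = 181.4
  [2→5]: (79.4+54.6)/2 × 3 = 201.0
  [5→8]: (54.6+37.5)/2 × 3 = 138.15
  [8→10]: (37.5+29.2)/2 × 2 = 66.7
  [10→13]: (29.2+20.1)/2 × 3 = 73.95
  [13→13.5]: (20.1+18.8)/2 × 0.5 = 9.725
  [13.5→15.5]: (18.8+14.7)/2 × 2 = 33.5
  Sum = 704.425 ng/mL·hr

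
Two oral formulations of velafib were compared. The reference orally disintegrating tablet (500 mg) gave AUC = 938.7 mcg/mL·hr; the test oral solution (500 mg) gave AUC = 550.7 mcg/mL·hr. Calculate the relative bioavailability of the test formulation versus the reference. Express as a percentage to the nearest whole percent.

F_rel = (AUC_test/D_test) / (AUC_ref/D_ref)
      = (550.7/500) / (938.7/500)
      = 1.1014 / 1.8774 = 0.5867 = 58.67%

F_rel = 59%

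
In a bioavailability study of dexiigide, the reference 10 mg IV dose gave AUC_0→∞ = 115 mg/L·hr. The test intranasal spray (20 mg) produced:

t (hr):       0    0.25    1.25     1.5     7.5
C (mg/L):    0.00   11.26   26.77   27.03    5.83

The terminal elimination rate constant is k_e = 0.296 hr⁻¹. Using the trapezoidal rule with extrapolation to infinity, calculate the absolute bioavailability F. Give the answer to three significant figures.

F = 0.632

Trapezoidal AUC_0→7.5 (intranasal spray):
  [0→0.25]: (0.00+11.26)/2 × 0.25 = 1.4075
  [0.25→1.25]: (11.26+26.77)/2 × 1 = 19.015
  [1.25→1.5]: (26.77+27.03)/2 × 0.25 = 6.725
  [1.5→7.5]: (27.03+5.83)/2 × 6 = 98.58
  Sum = 125.7275 mg/L·hr
Tail: C_last/k_e = 5.83/0.296 = 19.696
AUC_0→∞ (intranasal spray) = 125.7275 + 19.696 = 145.4235 mg/L·hr
F = (AUC_ev/D_ev)/(AUC_iv/D_iv) = (145.4235/20)/(115/10) = 7.271175/11.5 = 0.6323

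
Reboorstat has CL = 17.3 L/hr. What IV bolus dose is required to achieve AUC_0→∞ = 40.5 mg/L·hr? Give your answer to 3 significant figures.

Dose = 701 mg

Dose_iv = CL × AUC_0→∞
     = 17.3 × 40.5 = 700.65 mg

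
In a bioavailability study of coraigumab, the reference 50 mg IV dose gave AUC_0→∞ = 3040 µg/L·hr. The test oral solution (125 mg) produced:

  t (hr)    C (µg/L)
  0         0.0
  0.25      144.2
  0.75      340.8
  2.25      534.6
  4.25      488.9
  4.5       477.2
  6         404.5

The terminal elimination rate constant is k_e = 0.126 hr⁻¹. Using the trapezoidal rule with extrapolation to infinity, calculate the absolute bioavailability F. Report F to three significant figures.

Trapezoidal AUC_0→6 (oral solution):
  [0→0.25]: (0.0+144.2)/2 × 0.25 = 18.025
  [0.25→0.75]: (144.2+340.8)/2 × 0.5 = 121.25
  [0.75→2.25]: (340.8+534.6)/2 × 1.5 = 656.55
  [2.25→4.25]: (534.6+488.9)/2 × 2 = 1023.5
  [4.25→4.5]: (488.9+477.2)/2 × 0.25 = 120.7625
  [4.5→6]: (477.2+404.5)/2 × 1.5 = 661.275
  Sum = 2601.3625 µg/L·hr
Tail: C_last/k_e = 404.5/0.126 = 3210.317
AUC_0→∞ (oral solution) = 2601.3625 + 3210.317 = 5811.6795 µg/L·hr
F = (AUC_ev/D_ev)/(AUC_iv/D_iv) = (5811.6795/125)/(3040/50) = 46.493436/60.8 = 0.7647

F = 0.765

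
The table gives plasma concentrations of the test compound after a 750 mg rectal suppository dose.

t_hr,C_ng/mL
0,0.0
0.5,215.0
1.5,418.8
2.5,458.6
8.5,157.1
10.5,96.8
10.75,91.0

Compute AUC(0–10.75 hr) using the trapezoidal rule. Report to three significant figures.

AUC = 2930 ng/mL·hr

Trapezoidal AUC_0→10.75:
  [0→0.5]: (0.0+215.0)/2 × 0.5 = 53.75
  [0.5→1.5]: (215.0+418.8)/2 × 1 = 316.9
  [1.5→2.5]: (418.8+458.6)/2 × 1 = 438.7
  [2.5→8.5]: (458.6+157.1)/2 × 6 = 1847.1
  [8.5→10.5]: (157.1+96.8)/2 × 2 = 253.9
  [10.5→10.75]: (96.8+91.0)/2 × 0.25 = 23.475
  Sum = 2933.825 ng/mL·hr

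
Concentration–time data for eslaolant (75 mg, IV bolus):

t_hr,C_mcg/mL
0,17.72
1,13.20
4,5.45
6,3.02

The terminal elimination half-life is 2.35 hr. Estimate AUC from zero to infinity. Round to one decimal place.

AUC = 62.1 mcg/mL·hr

Trapezoidal AUC_0→6:
  [0→1]: (17.72+13.20)/2 × 1 = 15.46
  [1→4]: (13.20+5.45)/2 × 3 = 27.975
  [4→6]: (5.45+3.02)/2 × 2 = 8.47
  Sum = 51.905 mcg/mL·hr
k_e = ln2 / t½ = 0.693147 / 2.35 = 0.2950 hr^-1
Extrapolated tail: C_last / k_e = 3.02 / 0.295 = 10.237
AUC_0→∞ = 51.905 + 10.237 = 62.142 mcg/mL·hr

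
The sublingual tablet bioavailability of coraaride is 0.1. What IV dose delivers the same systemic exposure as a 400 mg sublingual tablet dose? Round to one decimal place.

Systemic exposure from an extravascular dose = F × D_ev, so the equivalent IV dose is F × D_ev.
D_iv = F × D_ev = 0.1 × 400 = 40 mg

D_iv = 40.0 mg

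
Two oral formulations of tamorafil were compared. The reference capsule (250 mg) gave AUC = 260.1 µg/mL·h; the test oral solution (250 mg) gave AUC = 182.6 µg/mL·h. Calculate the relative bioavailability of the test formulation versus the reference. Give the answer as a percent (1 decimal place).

F_rel = (AUC_test/D_test) / (AUC_ref/D_ref)
      = (182.6/250) / (260.1/250)
      = 0.7304 / 1.0404 = 0.7020 = 70.20%

F_rel = 70.2%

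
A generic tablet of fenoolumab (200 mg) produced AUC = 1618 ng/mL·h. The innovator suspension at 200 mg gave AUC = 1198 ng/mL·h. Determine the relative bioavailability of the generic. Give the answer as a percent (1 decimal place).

F_rel = (AUC_test/D_test) / (AUC_ref/D_ref)
      = (1618/200) / (1198/200)
      = 8.09 / 5.99 = 1.3506 = 135.06%

F_rel = 135.1%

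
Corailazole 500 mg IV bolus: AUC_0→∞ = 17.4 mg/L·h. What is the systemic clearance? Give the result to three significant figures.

CL = Dose_iv / AUC_0→∞
   = 500 / 17.4 = 28.7356 L/h

CL = 28.7 L/h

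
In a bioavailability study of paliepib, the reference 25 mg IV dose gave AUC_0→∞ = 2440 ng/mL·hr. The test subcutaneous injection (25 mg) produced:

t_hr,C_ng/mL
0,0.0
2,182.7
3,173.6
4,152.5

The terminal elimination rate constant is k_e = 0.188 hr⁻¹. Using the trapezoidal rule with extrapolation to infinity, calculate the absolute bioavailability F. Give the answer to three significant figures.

F = 0.547

Trapezoidal AUC_0→4 (subcutaneous injection):
  [0→2]: (0.0+182.7)/2 × 2 = 182.7
  [2→3]: (182.7+173.6)/2 × 1 = 178.15
  [3→4]: (173.6+152.5)/2 × 1 = 163.05
  Sum = 523.9 ng/mL·hr
Tail: C_last/k_e = 152.5/0.188 = 811.170
AUC_0→∞ (subcutaneous injection) = 523.9 + 811.170 = 1335.07 ng/mL·hr
F = (AUC_ev/D_ev)/(AUC_iv/D_iv) = (1335.07/25)/(2440/25) = 53.4028/97.6 = 0.5472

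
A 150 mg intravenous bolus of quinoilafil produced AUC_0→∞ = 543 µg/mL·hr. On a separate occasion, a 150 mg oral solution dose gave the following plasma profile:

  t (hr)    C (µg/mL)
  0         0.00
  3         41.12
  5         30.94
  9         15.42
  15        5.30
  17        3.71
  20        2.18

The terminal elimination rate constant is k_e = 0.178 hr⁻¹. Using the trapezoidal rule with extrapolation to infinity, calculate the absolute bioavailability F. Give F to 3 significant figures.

Trapezoidal AUC_0→20 (oral solution):
  [0→3]: (0.00+41.12)/2 × 3 = 61.68
  [3→5]: (41.12+30.94)/2 × 2 = 72.06
  [5→9]: (30.94+15.42)/2 × 4 = 92.72
  [9→15]: (15.42+5.30)/2 × 6 = 62.16
  [15→17]: (5.30+3.71)/2 × 2 = 9.01
  [17→20]: (3.71+2.18)/2 × 3 = 8.835
  Sum = 306.465 µg/mL·hr
Tail: C_last/k_e = 2.18/0.178 = 12.247
AUC_0→∞ (oral solution) = 306.465 + 12.247 = 318.712 µg/mL·hr
F = (AUC_ev/D_ev)/(AUC_iv/D_iv) = (318.712/150)/(543/150) = 2.12475/3.62 = 0.5869

F = 0.587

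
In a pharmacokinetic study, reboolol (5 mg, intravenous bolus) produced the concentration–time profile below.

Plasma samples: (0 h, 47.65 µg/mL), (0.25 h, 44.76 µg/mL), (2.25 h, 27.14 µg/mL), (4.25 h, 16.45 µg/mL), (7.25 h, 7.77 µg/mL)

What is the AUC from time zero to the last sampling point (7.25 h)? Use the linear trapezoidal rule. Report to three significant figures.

Trapezoidal AUC_0→7.25:
  [0→0.25]: (47.65+44.76)/2 × 0.25 = 11.55125
  [0.25→2.25]: (44.76+27.14)/2 × 2 = 71.9
  [2.25→4.25]: (27.14+16.45)/2 × 2 = 43.59
  [4.25→7.25]: (16.45+7.77)/2 × 3 = 36.33
  Sum = 163.37125 µg/mL·h

AUC = 163 µg/mL·h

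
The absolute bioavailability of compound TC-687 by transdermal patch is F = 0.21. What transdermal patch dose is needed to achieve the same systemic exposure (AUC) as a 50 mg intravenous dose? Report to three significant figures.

D_transdermal = 238 mg

For equal systemic exposure: F × D_ev = D_iv
D_ev = D_iv / F = 50 / 0.21 = 238.095 mg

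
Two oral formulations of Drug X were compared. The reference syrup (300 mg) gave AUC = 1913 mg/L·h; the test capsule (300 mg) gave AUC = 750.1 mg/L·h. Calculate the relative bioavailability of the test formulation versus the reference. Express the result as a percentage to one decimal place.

F_rel = (AUC_test/D_test) / (AUC_ref/D_ref)
      = (750.1/300) / (1913/300)
      = 2.50033 / 6.37667 = 0.3921 = 39.21%

F_rel = 39.2%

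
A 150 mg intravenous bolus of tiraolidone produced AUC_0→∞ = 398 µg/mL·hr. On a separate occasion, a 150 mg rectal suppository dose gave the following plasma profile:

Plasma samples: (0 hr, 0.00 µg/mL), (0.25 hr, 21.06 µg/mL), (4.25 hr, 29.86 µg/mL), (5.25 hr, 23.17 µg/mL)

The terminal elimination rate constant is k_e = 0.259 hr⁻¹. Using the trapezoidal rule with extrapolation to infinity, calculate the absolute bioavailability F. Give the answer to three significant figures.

Trapezoidal AUC_0→5.25 (rectal suppository):
  [0→0.25]: (0.00+21.06)/2 × 0.25 = 2.6325
  [0.25→4.25]: (21.06+29.86)/2 × 4 = 101.84
  [4.25→5.25]: (29.86+23.17)/2 × 1 = 26.515
  Sum = 130.9875 µg/mL·hr
Tail: C_last/k_e = 23.17/0.259 = 89.459
AUC_0→∞ (rectal suppository) = 130.9875 + 89.459 = 220.4465 µg/mL·hr
F = (AUC_ev/D_ev)/(AUC_iv/D_iv) = (220.4465/150)/(398/150) = 1.46964/2.65333 = 0.5539

F = 0.554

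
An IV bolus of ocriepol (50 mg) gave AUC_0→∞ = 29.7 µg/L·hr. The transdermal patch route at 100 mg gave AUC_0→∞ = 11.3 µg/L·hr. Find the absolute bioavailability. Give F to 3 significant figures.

F = (AUC_ev / D_ev) / (AUC_iv / D_iv)
  = (11.3/100) / (29.7/50)
  = 0.113 / 0.594 = 0.1902

F = 0.190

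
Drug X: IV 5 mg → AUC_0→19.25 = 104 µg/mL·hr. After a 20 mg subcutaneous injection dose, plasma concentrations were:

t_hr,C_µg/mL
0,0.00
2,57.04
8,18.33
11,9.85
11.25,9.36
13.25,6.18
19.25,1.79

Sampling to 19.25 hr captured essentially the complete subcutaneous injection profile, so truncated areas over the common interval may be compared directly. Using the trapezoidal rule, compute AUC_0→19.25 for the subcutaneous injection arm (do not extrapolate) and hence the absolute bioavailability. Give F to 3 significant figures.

F = 0.883

Trapezoidal AUC_0→19.25 (subcutaneous injection):
  [0→2]: (0.00+57.04)/2 × 2 = 57.04
  [2→8]: (57.04+18.33)/2 × 6 = 226.11
  [8→11]: (18.33+9.85)/2 × 3 = 42.27
  [11→11.25]: (9.85+9.36)/2 × 0.25 = 2.40125
  [11.25→13.25]: (9.36+6.18)/2 × 2 = 15.54
  [13.25→19.25]: (6.18+1.79)/2 × 6 = 23.91
  Sum = 367.27125 µg/mL·hr
F = (AUC_ev/D_ev)/(AUC_iv/D_iv) = (367.27125/20)/(104/5) = 18.3636/20.8 = 0.8829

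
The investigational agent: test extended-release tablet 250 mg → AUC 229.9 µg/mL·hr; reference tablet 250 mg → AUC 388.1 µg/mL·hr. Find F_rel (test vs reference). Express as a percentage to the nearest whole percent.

F_rel = 59%

F_rel = (AUC_test/D_test) / (AUC_ref/D_ref)
      = (229.9/250) / (388.1/250)
      = 0.9196 / 1.5524 = 0.5924 = 59.24%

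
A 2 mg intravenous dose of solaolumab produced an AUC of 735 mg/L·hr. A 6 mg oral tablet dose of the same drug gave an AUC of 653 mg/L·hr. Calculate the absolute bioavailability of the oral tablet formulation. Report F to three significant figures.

F = 0.296

F = (AUC_ev / D_ev) / (AUC_iv / D_iv)
  = (653/6) / (735/2)
  = 108.833 / 367.5 = 0.2961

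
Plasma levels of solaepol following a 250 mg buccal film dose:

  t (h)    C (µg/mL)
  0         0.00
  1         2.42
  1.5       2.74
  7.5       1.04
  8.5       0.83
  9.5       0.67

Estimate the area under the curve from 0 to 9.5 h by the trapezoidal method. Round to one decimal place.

Trapezoidal AUC_0→9.5:
  [0→1]: (0.00+2.42)/2 × 1 = 1.21
  [1→1.5]: (2.42+2.74)/2 × 0.5 = 1.29
  [1.5→7.5]: (2.74+1.04)/2 × 6 = 11.34
  [7.5→8.5]: (1.04+0.83)/2 × 1 = 0.935
  [8.5→9.5]: (0.83+0.67)/2 × 1 = 0.75
  Sum = 15.525 µg/mL·h

AUC = 15.5 µg/mL·h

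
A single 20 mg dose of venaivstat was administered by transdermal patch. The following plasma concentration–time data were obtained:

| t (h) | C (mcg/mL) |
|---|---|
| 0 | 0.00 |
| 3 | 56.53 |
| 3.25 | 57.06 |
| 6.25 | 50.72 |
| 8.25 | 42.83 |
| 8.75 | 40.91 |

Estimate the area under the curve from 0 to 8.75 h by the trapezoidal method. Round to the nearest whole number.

Trapezoidal AUC_0→8.75:
  [0→3]: (0.00+56.53)/2 × 3 = 84.795
  [3→3.25]: (56.53+57.06)/2 × 0.25 = 14.19875
  [3.25→6.25]: (57.06+50.72)/2 × 3 = 161.67
  [6.25→8.25]: (50.72+42.83)/2 × 2 = 93.55
  [8.25→8.75]: (42.83+40.91)/2 × 0.5 = 20.935
  Sum = 375.14875 mcg/mL·h

AUC = 375 mcg/mL·h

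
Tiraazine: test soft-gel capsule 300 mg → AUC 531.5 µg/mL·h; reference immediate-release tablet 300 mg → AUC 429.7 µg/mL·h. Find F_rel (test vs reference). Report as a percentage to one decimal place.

F_rel = 123.7%

F_rel = (AUC_test/D_test) / (AUC_ref/D_ref)
      = (531.5/300) / (429.7/300)
      = 1.77167 / 1.43233 = 1.2369 = 123.69%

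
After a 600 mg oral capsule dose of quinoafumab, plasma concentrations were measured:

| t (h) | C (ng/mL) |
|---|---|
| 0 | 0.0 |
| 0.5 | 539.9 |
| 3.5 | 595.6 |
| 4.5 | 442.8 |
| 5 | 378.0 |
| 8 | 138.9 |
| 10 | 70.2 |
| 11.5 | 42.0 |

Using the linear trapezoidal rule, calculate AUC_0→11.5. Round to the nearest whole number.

AUC = 3631 ng/mL·h

Trapezoidal AUC_0→11.5:
  [0→0.5]: (0.0+539.9)/2 × 0.5 = 134.975
  [0.5→3.5]: (539.9+595.6)/2 × 3 = 1703.25
  [3.5→4.5]: (595.6+442.8)/2 × 1 = 519.2
  [4.5→5]: (442.8+378.0)/2 × 0.5 = 205.2
  [5→8]: (378.0+138.9)/2 × 3 = 775.35
  [8→10]: (138.9+70.2)/2 × 2 = 209.1
  [10→11.5]: (70.2+42.0)/2 × 1.5 = 84.15
  Sum = 3631.225 ng/mL·h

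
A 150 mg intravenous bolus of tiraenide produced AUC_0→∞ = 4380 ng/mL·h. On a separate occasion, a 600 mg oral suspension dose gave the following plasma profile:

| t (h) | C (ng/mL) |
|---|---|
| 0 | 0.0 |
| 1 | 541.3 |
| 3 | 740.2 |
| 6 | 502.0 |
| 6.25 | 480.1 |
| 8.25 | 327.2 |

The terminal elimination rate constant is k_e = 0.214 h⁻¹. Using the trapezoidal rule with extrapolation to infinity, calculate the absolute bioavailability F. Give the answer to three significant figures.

F = 0.335

Trapezoidal AUC_0→8.25 (oral suspension):
  [0→1]: (0.0+541.3)/2 × 1 = 270.65
  [1→3]: (541.3+740.2)/2 × 2 = 1281.5
  [3→6]: (740.2+502.0)/2 × 3 = 1863.3
  [6→6.25]: (502.0+480.1)/2 × 0.25 = 122.7625
  [6.25→8.25]: (480.1+327.2)/2 × 2 = 807.3
  Sum = 4345.5125 ng/mL·h
Tail: C_last/k_e = 327.2/0.214 = 1528.972
AUC_0→∞ (oral suspension) = 4345.5125 + 1528.972 = 5874.4845 ng/mL·h
F = (AUC_ev/D_ev)/(AUC_iv/D_iv) = (5874.4845/600)/(4380/150) = 9.7908075/29.2 = 0.3353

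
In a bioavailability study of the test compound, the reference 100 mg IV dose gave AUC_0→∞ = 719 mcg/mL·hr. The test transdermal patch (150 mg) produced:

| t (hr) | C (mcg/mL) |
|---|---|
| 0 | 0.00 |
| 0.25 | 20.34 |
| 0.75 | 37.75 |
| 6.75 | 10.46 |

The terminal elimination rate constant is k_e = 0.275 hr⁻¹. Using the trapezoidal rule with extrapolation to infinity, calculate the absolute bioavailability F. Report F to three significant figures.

F = 0.185

Trapezoidal AUC_0→6.75 (transdermal patch):
  [0→0.25]: (0.00+20.34)/2 × 0.25 = 2.5425
  [0.25→0.75]: (20.34+37.75)/2 × 0.5 = 14.5225
  [0.75→6.75]: (37.75+10.46)/2 × 6 = 144.63
  Sum = 161.695 mcg/mL·hr
Tail: C_last/k_e = 10.46/0.275 = 38.036
AUC_0→∞ (transdermal patch) = 161.695 + 38.036 = 199.731 mcg/mL·hr
F = (AUC_ev/D_ev)/(AUC_iv/D_iv) = (199.731/150)/(719/100) = 1.33154/7.19 = 0.1852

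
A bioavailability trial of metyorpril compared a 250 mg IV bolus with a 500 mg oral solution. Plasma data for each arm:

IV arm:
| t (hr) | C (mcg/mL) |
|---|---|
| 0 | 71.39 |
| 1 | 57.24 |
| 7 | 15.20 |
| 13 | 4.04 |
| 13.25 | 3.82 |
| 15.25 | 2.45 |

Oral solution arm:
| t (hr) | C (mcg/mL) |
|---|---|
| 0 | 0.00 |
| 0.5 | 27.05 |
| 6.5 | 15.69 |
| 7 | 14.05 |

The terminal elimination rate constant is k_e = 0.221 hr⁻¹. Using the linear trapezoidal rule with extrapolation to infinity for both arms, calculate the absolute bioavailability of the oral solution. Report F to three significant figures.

F = 0.288

Trapezoidal AUC_0→15.25 (IV):
  [0→1]: (71.39+57.24)/2 × 1 = 64.315
  [1→7]: (57.24+15.20)/2 × 6 = 217.32
  [7→13]: (15.20+4.04)/2 × 6 = 57.72
  [13→13.25]: (4.04+3.82)/2 × 0.25 = 0.9825
  [13.25→15.25]: (3.82+2.45)/2 × 2 = 6.27
  Sum = 346.6075 mcg/mL·hr
IV tail: 2.45/0.221 = 11.086; AUC_iv,0→∞ = 346.6075 + 11.086 = 357.6935 mcg/mL·hr
Trapezoidal AUC_0→7 (oral solution):
  [0→0.5]: (0.00+27.05)/2 × 0.5 = 6.7625
  [0.5→6.5]: (27.05+15.69)/2 × 6 = 128.22
  [6.5→7]: (15.69+14.05)/2 × 0.5 = 7.435
  Sum = 142.4175 mcg/mL·hr
oral solution tail: 14.05/0.221 = 63.575; AUC_ev,0→∞ = 142.4175 + 63.575 = 205.9925 mcg/mL·hr
F = (AUC_ev/D_ev)/(AUC_iv/D_iv) = (205.9925/500)/(357.6935/250) = 0.411985/1.430774 = 0.2879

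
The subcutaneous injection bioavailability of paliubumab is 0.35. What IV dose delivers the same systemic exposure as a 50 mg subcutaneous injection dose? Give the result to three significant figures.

Systemic exposure from an extravascular dose = F × D_ev, so the equivalent IV dose is F × D_ev.
D_iv = F × D_ev = 0.35 × 50 = 17.5 mg

D_iv = 17.5 mg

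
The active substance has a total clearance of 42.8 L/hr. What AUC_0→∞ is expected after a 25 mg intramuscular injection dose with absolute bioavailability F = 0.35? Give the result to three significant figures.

AUC_0→∞ = F × Dose / CL
        = 0.35 × 25 / 42.8 = 0.204439 mg/L·hr

AUC = 0.204 mg/L·hr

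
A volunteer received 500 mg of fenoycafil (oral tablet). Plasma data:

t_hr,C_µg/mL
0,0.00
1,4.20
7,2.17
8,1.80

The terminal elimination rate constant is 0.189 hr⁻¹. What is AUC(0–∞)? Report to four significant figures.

Trapezoidal AUC_0→8:
  [0→1]: (0.00+4.20)/2 × 1 = 2.1
  [1→7]: (4.20+2.17)/2 × 6 = 19.11
  [7→8]: (2.17+1.80)/2 × 1 = 1.985
  Sum = 23.195 µg/mL·hr
Extrapolated tail: C_last / k_e = 1.80 / 0.189 = 9.524
AUC_0→∞ = 23.195 + 9.524 = 32.719 µg/mL·hr

AUC = 32.72 µg/mL·hr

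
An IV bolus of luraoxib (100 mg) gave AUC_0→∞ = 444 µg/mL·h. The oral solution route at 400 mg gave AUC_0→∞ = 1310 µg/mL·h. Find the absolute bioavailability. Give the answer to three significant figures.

F = 0.738

F = (AUC_ev / D_ev) / (AUC_iv / D_iv)
  = (1310/400) / (444/100)
  = 3.275 / 4.44 = 0.7376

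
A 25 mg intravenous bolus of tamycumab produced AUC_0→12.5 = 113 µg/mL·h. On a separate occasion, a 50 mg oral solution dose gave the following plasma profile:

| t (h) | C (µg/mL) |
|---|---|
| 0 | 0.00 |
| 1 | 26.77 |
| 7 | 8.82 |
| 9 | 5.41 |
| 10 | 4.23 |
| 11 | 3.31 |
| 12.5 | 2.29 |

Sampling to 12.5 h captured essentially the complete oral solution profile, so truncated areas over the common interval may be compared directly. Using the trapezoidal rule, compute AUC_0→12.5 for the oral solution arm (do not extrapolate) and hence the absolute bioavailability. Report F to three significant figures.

F = 0.651

Trapezoidal AUC_0→12.5 (oral solution):
  [0→1]: (0.00+26.77)/2 × 1 = 13.385
  [1→7]: (26.77+8.82)/2 × 6 = 106.77
  [7→9]: (8.82+5.41)/2 × 2 = 14.23
  [9→10]: (5.41+4.23)/2 × 1 = 4.82
  [10→11]: (4.23+3.31)/2 × 1 = 3.77
  [11→12.5]: (3.31+2.29)/2 × 1.5 = 4.2
  Sum = 147.175 µg/mL·h
F = (AUC_ev/D_ev)/(AUC_iv/D_iv) = (147.175/50)/(113/25) = 2.9435/4.52 = 0.6512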